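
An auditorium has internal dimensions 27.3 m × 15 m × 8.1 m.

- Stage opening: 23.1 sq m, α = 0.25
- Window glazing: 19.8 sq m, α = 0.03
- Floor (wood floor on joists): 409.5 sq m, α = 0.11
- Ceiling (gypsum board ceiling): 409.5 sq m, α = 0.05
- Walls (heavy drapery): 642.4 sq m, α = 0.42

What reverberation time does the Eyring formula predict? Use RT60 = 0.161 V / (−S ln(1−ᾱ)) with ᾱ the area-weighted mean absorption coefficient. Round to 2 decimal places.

Total surface area S = 23.1 + 19.8 + 409.5 + 409.5 + 642.4 = 1504.3 sq m.
Absorption A = 23.1×0.25 + 19.8×0.03 + 409.5×0.11 + 409.5×0.05 + 642.4×0.42 = 341.697 sabins.
ᾱ = 341.697 / 1504.3 = 0.2271.
Eyring denominator: −S ln(1−ᾱ) = 387.516.
V = 27.3 × 15 × 8.1 = 3316.95 m³.
T = 0.161·V/[−S·ln(1−ᾱ)] = 0.161·3316.95/387.516 = 1.38 s.

1.38 s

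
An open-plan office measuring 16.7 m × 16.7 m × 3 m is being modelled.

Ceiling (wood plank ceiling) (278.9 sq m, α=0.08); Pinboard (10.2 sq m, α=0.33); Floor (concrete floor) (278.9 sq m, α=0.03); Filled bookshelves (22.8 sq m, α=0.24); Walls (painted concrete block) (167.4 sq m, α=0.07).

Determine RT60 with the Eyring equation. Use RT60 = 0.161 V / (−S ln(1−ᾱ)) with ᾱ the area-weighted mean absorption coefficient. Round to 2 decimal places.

Total surface area S = 278.9 + 10.2 + 278.9 + 22.8 + 167.4 = 758.2 sq m.
Σ(Sᵢαᵢ) = 278.9·0.08 + 10.2·0.33 + 278.9·0.03 + 22.8·0.24 + 167.4·0.07 = 51.235.
ᾱ = 51.235 / 758.2 = 0.0676.
−S·ln(1−ᾱ) = −758.2 × ln(1 − 0.0676) = 53.069.
V = 16.7 × 16.7 × 3 = 836.67 m³.
RT60 = 0.161 × 836.67 / 53.069 = 2.54 s.

2.54 s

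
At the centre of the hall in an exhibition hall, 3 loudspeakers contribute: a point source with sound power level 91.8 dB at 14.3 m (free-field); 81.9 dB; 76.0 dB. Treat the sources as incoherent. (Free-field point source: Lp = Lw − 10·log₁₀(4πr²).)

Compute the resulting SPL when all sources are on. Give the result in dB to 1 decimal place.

82.9 dB

Source at 14.3 m: Lp = 91.8 − 10·log₁₀(4π·14.3²) = 91.8 − 10·log₁₀(2569.697) = 57.7 dB.
Sum in the linear (power) domain: Σ 10^(Lᵢ/10) = 10^(57.7/10) + 10^(81.9/10) + 10^(76.0/10) = 1.953e+08.
L_total = 10·log₁₀(1.953e+08) = 82.9 dB.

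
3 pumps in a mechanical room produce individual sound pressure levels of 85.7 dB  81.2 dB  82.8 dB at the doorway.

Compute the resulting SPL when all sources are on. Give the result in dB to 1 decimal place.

Σ 10^(Lᵢ/10) = 6.939e+08.
Back to dB: 10·log₁₀ Σ = 88.4 dB.

88.4 dB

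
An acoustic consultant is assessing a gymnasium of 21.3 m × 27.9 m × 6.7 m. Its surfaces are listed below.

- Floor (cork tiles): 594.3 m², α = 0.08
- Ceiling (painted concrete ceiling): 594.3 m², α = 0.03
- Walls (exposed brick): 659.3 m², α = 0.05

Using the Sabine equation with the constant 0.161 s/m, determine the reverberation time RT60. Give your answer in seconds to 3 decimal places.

Total absorption A = 594.3·0.08 + 594.3·0.03 + 659.3·0.05
  = 47.544 + 17.829 + 32.965 = 98.338 m² sabins.
Room volume: 3981.609 m³.
RT60 = 0.161 · V / A = 0.161 × 3981.609 / 98.338 = 6.519 s.

6.519 s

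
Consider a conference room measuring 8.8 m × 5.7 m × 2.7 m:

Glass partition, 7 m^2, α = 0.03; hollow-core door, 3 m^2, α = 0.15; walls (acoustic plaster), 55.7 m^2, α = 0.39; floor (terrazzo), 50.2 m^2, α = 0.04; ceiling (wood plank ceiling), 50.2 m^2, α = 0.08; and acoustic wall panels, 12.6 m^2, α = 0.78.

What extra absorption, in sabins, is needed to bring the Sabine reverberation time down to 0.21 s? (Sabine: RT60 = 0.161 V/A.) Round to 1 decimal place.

65.6 sabins

Summing Sᵢαᵢ: 0.210 + 0.450 + 21.723 + 2.008 + 4.016 + 9.828 → A₁ = 38.235 sabins.
For T = 0.21 s, need A₂ = 0.161·V/T = 0.161·135.432/0.21 = 103.831 sabins.
ΔA = A₂ − A₁ = 103.831 − 38.235 = 65.6 sabins.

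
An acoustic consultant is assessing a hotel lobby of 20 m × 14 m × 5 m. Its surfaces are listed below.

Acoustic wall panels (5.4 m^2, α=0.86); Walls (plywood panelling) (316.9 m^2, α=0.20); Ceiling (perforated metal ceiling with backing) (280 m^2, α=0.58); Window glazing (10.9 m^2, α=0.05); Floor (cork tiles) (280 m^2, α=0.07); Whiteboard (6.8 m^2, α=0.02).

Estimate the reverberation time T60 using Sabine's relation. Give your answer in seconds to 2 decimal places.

Summing Sᵢαᵢ: 4.644 + 63.380 + 162.400 + 0.545 + 19.600 + 0.136 → A = 250.705 sabins.
Volume V = 20 × 14 × 5 = 1400 m³.
Sabine: RT60 = 0.161 × 1400 / 250.705 = 0.90 s.

0.90 s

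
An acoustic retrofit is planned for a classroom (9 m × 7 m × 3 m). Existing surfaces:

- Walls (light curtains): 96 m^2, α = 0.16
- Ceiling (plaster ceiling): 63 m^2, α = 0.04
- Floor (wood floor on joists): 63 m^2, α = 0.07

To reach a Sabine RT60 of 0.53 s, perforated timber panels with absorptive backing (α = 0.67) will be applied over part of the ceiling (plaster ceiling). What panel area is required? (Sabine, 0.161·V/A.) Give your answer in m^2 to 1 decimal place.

55.8

Total absorption A₁ = 96·0.16 + 63·0.04 + 63·0.07
  = 15.360 + 2.520 + 4.410 = 22.290 m^2 sabins.
Required A₂ = 0.161·189/0.53 = 57.413 sabins.
ΔA needed = 57.413 − 22.290 = 35.123 sabins.
Each m^2 of panel replacing the ceiling (plaster ceiling) adds (0.67 − 0.04) = 0.63 sabins.
Area = ΔA/Δα = 35.123/0.63 = 55.8 m^2.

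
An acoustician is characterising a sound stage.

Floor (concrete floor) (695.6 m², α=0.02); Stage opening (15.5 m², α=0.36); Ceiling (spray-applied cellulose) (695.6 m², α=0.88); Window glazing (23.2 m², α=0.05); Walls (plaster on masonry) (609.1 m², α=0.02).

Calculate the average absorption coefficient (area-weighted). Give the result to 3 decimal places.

0.316

S = Σ Sᵢ = 695.6 + 15.5 + 695.6 + 23.2 + 609.1 = 2039.0 m².
Σ(Sᵢαᵢ) = 695.6*0.02 + 15.5*0.36 + 695.6*0.88 + 23.2*0.05 + 609.1*0.02 = 644.962.
ᾱ = A/S = 0.316.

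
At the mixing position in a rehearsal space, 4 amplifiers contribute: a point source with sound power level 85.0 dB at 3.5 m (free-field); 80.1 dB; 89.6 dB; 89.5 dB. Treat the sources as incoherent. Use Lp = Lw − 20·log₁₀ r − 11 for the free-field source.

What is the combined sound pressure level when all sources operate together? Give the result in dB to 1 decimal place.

Source at 3.5 m: Lp = 85.0 − 20·log₁₀(3.5) − 11 = 63.1 dB.
Converting to relative power and adding: 10^(63.1/10) + 10^(80.1/10) + 10^(89.6/10) + 10^(89.5/10) = 1.908e+09.
Back to dB: 10·log₁₀ Σ = 92.8 dB.

92.8 dB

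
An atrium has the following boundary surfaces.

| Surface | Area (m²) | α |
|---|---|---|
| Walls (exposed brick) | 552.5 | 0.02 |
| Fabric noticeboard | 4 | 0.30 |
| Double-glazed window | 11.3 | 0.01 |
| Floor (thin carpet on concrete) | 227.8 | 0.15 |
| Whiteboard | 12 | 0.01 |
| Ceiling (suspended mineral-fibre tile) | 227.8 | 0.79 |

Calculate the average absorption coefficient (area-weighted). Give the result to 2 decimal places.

Total surface area S = 1035.4 m².
A = 552.5*0.02 + 4*0.30 + 11.3*0.01 + 227.8*0.15 + 12*0.01 + 227.8*0.79 = 226.615 sabins.
ᾱ = 226.615 / 1035.4 = 0.22.

0.22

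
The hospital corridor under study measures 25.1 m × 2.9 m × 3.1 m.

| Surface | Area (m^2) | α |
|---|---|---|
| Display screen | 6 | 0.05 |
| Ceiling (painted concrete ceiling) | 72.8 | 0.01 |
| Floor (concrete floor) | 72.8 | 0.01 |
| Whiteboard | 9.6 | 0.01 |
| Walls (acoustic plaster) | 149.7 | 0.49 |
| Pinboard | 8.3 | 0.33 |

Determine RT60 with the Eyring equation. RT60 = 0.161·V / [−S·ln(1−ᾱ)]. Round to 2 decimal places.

0.41 sec

Total surface area S = 6 + 72.8 + 72.8 + 9.6 + 149.7 + 8.3 = 319.2 m^2.
Σ(Sᵢαᵢ) = 6×0.05 + 72.8×0.01 + 72.8×0.01 + 9.6×0.01 + 149.7×0.49 + 8.3×0.33 = 77.944.
Mean coefficient ᾱ = A/S = 0.2442.
−S·ln(1−ᾱ) = −319.2 × ln(1 − 0.2442) = 89.369.
V = 25.1 × 2.9 × 3.1 = 225.649 m³.
RT60 = 0.161 × 225.649 / 89.369 = 0.41 s.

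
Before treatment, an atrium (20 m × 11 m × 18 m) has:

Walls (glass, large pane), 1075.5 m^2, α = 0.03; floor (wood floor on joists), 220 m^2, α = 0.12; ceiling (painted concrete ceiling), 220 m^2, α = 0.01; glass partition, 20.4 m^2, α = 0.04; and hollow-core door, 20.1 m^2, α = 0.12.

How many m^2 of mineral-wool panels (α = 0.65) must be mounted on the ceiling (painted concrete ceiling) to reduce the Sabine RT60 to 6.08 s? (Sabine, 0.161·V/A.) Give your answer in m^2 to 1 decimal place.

63.7

Total absorption A₁ = 1075.5*0.03 + 220*0.12 + 220*0.01 + 20.4*0.04 + 20.1*0.12
  = 32.265 + 26.400 + 2.200 + 0.816 + 2.412 = 64.093 m^2 sabins.
Required A₂ = 0.161·3960/6.08 = 104.862 sabins.
ΔA needed = 104.862 − 64.093 = 40.769 sabins.
Net gain per m^2: Δα = 0.65 − 0.01 = 0.64.
Area = ΔA/Δα = 40.769/0.64 = 63.7 m^2.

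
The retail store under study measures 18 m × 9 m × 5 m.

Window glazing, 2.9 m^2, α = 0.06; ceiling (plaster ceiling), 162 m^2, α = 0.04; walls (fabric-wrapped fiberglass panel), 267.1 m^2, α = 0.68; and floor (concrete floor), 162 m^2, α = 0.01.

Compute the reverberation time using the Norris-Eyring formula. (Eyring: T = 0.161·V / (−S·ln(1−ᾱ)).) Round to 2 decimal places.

0.57 seconds

Total surface area S = 2.9 + 162 + 267.1 + 162 = 594.0 m^2.
Σ(Sᵢαᵢ) = 2.9×0.06 + 162×0.04 + 267.1×0.68 + 162×0.01 = 189.902.
Mean coefficient ᾱ = A/S = 0.3197.
−S·ln(1−ᾱ) = −594.0 × ln(1 − 0.3197) = 228.822.
V = 18 × 9 × 5 = 810 m³.
RT60 = 0.161 × 810 / 228.822 = 0.57 s.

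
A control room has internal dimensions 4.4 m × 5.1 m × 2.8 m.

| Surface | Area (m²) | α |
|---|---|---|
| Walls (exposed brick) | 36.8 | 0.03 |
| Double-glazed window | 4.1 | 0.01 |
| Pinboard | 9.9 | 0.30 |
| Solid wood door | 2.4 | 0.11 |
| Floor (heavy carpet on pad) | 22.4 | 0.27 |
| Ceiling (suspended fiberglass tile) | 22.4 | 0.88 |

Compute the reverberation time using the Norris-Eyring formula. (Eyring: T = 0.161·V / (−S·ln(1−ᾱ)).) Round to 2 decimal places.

Total surface area S = 36.8 + 4.1 + 9.9 + 2.4 + 22.4 + 22.4 = 98.0 m².
Absorption A = 36.8×0.03 + 4.1×0.01 + 9.9×0.30 + 2.4×0.11 + 22.4×0.27 + 22.4×0.88 = 30.139 sabins.
Mean coefficient ᾱ = A/S = 0.3075.
−S·ln(1−ᾱ) = −98.0 × ln(1 − 0.3075) = 36.010.
V = 4.4 × 5.1 × 2.8 = 62.832 m³.
T = 0.161·V/[−S·ln(1−ᾱ)] = 0.161·62.832/36.010 = 0.28 s.

0.28 seconds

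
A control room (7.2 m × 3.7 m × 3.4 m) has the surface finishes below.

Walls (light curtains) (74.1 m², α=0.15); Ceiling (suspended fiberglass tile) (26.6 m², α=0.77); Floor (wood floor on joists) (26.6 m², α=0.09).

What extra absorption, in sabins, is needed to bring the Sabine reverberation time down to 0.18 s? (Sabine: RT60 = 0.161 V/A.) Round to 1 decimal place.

47.0 sabins

Equivalent absorption area: A₁ = 74.1·0.15 + 26.6·0.77 + 26.6·0.09 = 33.991 m².
V = 90.576 m³. Required absorption A₂ = 0.161 × 90.576 / 0.18 = 81.015 sabins.
ΔA = A₂ − A₁ = 81.015 − 33.991 = 47.0 sabins.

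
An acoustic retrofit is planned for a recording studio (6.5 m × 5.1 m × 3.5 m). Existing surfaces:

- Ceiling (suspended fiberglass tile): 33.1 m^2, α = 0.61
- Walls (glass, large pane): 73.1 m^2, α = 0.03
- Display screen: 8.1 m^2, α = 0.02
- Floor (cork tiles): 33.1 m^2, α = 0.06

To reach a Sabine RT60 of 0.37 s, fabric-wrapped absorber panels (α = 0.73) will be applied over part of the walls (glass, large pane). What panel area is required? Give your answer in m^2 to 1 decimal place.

A₁ = Σ Sᵢαᵢ = 33.1×0.61 + 73.1×0.03 + 8.1×0.02 + 33.1×0.06 = 24.532 sabins.
Required A₂ = 0.161·116.025/0.37 = 50.487 sabins.
ΔA needed = 50.487 − 24.532 = 25.955 sabins.
Net gain per m^2: Δα = 0.73 − 0.03 = 0.70.
Area = ΔA/Δα = 25.955/0.70 = 37.1 m^2.

37.1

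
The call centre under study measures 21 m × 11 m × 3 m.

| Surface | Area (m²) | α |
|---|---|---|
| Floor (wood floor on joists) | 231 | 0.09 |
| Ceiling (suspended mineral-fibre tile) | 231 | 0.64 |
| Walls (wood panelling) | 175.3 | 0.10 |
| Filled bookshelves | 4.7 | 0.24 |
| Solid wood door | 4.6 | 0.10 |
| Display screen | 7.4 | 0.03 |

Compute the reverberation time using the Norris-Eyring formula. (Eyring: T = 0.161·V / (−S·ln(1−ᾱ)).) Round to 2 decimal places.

0.50 s

Total surface area S = 231 + 231 + 175.3 + 4.7 + 4.6 + 7.4 = 654.0 m².
Absorption A = 231·0.09 + 231·0.64 + 175.3·0.10 + 4.7·0.24 + 4.6·0.10 + 7.4·0.03 = 187.970 sabins.
ᾱ = 187.970 / 654.0 = 0.2874.
−S·ln(1−ᾱ) = −654.0 × ln(1 − 0.2874) = 221.598.
V = 21 × 11 × 3 = 693 m³.
RT60 = 0.161 × 693 / 221.598 = 0.50 s.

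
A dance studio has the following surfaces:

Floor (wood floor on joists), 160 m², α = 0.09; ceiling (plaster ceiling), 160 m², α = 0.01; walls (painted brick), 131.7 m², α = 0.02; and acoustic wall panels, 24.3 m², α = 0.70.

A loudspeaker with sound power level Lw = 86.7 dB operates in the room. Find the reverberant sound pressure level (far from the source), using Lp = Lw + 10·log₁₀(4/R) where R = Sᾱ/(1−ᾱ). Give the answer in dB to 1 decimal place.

76.9 dB

Σ(Sᵢαᵢ) = 160×0.09 + 160×0.01 + 131.7×0.02 + 24.3×0.70 = 35.644; total area S = 476.0 m².
ᾱ = 0.0749, so room constant R = A/(1−ᾱ) = 38.530 m².
Lp = 86.7 + 10·log₁₀(4/38.530) = 86.7 + (-9.84) = 76.9 dB.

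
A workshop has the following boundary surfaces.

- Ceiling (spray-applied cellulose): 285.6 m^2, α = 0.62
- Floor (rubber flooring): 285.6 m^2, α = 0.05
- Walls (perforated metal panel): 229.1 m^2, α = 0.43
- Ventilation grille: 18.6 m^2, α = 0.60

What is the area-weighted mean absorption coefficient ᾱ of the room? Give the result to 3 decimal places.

0.368

S = Σ Sᵢ = 285.6 + 285.6 + 229.1 + 18.6 = 818.9 m^2.
A = 285.6*0.62 + 285.6*0.05 + 229.1*0.43 + 18.6*0.60 = 301.025 sabins.
ᾱ = A/S = 0.368.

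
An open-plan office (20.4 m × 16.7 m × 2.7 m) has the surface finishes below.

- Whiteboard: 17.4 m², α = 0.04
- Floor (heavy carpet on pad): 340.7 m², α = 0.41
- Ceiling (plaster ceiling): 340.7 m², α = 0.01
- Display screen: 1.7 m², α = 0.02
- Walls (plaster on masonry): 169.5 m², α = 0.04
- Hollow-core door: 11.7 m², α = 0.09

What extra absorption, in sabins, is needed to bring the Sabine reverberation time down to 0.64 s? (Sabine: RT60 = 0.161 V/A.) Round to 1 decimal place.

A₁ = Σ Sᵢαᵢ = 17.4·0.04 + 340.7·0.41 + 340.7·0.01 + 1.7·0.02 + 169.5·0.04 + 11.7·0.09 = 151.657 sabins.
Target A₂ = 0.161·919.836/0.64 = 231.396 sabins (V = 919.836 m³).
Additional absorption ΔA = 231.396 − 151.657 = 79.7 sabins.

79.7 sabins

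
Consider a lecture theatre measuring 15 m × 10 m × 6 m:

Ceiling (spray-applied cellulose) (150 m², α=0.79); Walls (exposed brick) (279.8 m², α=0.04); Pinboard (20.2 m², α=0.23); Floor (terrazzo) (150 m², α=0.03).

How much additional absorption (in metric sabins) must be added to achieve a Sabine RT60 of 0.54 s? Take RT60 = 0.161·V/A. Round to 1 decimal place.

129.5 sabins

Summing Sᵢαᵢ: 118.500 + 11.192 + 4.646 + 4.500 → A₁ = 138.838 sabins.
For T = 0.54 s, need A₂ = 0.161·V/T = 0.161·900/0.54 = 268.333 sabins.
ΔA = A₂ − A₁ = 268.333 − 138.838 = 129.5 sabins.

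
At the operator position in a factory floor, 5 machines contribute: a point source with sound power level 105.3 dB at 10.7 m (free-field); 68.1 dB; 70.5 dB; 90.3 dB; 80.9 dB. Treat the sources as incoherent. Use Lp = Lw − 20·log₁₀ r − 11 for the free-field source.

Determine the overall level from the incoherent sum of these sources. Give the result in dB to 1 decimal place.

90.9 dB

Source at 10.7 m: Lp = 105.3 − 20·log₁₀(10.7) − 11 = 73.7 dB.
Σ 10^(Lᵢ/10) = 1.236e+09.
Combined level = 10 log₁₀(1.236e+09) = 90.9 dB.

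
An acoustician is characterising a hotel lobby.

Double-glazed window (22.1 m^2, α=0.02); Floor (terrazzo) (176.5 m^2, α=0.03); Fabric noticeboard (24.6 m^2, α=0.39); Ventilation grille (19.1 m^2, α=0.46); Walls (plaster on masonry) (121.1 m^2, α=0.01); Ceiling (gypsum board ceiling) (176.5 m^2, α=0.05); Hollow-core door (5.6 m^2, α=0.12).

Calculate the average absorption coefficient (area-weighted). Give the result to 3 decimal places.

0.064

Total surface area S = 545.5 m^2.
Weighted sum Σ Sα = 34.825.
ᾱ = A/S = 0.064.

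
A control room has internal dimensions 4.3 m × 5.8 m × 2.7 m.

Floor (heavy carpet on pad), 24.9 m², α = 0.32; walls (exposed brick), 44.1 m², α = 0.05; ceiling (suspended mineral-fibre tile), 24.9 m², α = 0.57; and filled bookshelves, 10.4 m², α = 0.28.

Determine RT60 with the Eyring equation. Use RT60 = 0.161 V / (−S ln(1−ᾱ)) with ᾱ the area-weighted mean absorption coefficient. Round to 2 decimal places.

0.34 sec

S = Σ Sᵢ = 104.3 m².
Absorption A = 24.9·0.32 + 44.1·0.05 + 24.9·0.57 + 10.4·0.28 = 27.278 sabins.
ᾱ = 27.278 / 104.3 = 0.2615.
Eyring denominator: −S ln(1−ᾱ) = 31.617.
V = 4.3 × 5.8 × 2.7 = 67.338 m³.
T = 0.161·V/[−S·ln(1−ᾱ)] = 0.161·67.338/31.617 = 0.34 s.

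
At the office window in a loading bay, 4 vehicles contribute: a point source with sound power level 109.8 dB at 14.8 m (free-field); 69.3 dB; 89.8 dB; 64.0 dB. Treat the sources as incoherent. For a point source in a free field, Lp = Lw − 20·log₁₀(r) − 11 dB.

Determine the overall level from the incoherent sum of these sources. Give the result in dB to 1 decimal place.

90.0 dB

Source at 14.8 m: Lp = 109.8 − 20·log₁₀(14.8) − 11 = 75.4 dB.
Σ 10^(Lᵢ/10) = 1.001e+09.
Combined level = 10 log₁₀(1.001e+09) = 90.0 dB.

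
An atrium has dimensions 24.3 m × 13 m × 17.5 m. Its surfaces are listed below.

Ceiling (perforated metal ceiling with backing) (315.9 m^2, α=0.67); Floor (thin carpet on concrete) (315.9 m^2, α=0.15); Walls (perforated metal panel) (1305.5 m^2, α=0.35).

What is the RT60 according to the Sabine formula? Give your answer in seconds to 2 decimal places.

1.24 s

Summing Sᵢαᵢ: 211.653 + 47.385 + 456.925 → A = 715.963 sabins.
Volume V = 24.3 × 13 × 17.5 = 5528.25 m³.
T = 0.161 V/A = 0.161·5528.25/715.963 = 1.24 s.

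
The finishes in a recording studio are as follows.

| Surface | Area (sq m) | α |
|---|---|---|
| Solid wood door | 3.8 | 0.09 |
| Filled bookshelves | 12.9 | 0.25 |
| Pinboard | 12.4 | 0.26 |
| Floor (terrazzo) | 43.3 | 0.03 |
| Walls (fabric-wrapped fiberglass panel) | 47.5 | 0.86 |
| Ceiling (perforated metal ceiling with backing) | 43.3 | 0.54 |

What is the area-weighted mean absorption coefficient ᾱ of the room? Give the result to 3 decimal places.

0.443

Total surface area S = 163.2 sq m.
Σ(Sᵢαᵢ) = 3.8*0.09 + 12.9*0.25 + 12.4*0.26 + 43.3*0.03 + 47.5*0.86 + 43.3*0.54 = 72.322.
ᾱ = 72.322 / 163.2 = 0.443.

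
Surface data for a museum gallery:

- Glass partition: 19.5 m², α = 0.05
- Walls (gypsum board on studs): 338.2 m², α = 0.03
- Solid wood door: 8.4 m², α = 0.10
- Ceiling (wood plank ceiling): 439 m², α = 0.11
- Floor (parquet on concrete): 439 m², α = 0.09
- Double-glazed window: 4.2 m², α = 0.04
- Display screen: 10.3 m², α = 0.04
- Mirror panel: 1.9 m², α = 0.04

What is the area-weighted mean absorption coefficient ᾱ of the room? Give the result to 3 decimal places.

0.080

Total surface area S = 1260.5 m².
Σ(Sᵢαᵢ) = 19.5*0.05 + 338.2*0.03 + 8.4*0.10 + 439*0.11 + 439*0.09 + 4.2*0.04 + 10.3*0.04 + 1.9*0.04 = 100.417.
ᾱ = A/S = 0.080.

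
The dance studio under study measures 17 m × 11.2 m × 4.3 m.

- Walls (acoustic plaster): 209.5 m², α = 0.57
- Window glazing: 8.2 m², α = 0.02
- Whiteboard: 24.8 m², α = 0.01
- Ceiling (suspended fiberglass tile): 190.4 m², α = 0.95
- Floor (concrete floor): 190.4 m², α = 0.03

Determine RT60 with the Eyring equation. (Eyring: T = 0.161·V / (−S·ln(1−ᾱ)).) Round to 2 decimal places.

S = Σ Sᵢ = 623.3 m².
Σ(Sᵢαᵢ) = 209.5×0.57 + 8.2×0.02 + 24.8×0.01 + 190.4×0.95 + 190.4×0.03 = 306.419.
ᾱ = 306.419 / 623.3 = 0.4916.
Eyring denominator: −S ln(1−ᾱ) = 421.654.
V = 17 × 11.2 × 4.3 = 818.72 m³.
RT60 = 0.161 × 818.72 / 421.654 = 0.31 s.

0.31 seconds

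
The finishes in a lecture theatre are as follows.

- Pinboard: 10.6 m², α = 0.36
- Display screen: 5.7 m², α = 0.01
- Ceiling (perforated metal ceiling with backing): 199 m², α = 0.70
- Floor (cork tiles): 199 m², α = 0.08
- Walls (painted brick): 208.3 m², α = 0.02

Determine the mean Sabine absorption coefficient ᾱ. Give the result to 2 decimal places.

0.26

S = Σ Sᵢ = 10.6 + 5.7 + 199 + 199 + 208.3 = 622.6 m².
Σ(Sᵢαᵢ) = 10.6·0.36 + 5.7·0.01 + 199·0.70 + 199·0.08 + 208.3·0.02 = 163.259.
ᾱ = A/S = 0.26.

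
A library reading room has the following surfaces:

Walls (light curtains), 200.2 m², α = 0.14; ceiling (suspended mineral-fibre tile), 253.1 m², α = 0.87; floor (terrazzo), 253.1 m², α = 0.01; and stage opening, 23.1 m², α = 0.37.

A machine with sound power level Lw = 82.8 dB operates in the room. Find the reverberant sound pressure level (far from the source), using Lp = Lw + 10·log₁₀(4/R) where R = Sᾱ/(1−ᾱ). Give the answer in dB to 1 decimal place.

62.8 dB

A = 259.303 sabins; S = 729.5 m².
ᾱ = 0.3555, so room constant R = A/(1−ᾱ) = 402.332 m².
Lp = 82.8 + 10·log₁₀(4/402.332) = 82.8 + (-20.03) = 62.8 dB.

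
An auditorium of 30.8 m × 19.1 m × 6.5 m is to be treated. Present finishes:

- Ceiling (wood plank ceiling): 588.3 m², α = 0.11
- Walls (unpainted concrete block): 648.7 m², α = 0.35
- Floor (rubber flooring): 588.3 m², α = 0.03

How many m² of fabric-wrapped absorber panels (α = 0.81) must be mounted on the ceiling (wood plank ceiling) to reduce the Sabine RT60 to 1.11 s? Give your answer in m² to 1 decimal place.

350.3

A₁ = Σ Sᵢαᵢ = 588.3×0.11 + 648.7×0.35 + 588.3×0.03 = 309.407 sabins.
V = 3823.82 m³. Target absorption A₂ = 0.161 × 3823.82 / 1.11 = 554.626 sabins.
ΔA needed = 554.626 − 309.407 = 245.219 sabins.
Net gain per m²: Δα = 0.81 − 0.11 = 0.70.
Area = ΔA/Δα = 245.219/0.70 = 350.3 m².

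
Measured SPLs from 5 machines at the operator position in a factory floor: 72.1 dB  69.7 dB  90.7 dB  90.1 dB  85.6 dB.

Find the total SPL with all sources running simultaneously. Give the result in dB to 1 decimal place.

94.1 dB

Sum in the linear (power) domain: Σ 10^(Lᵢ/10) = 10^(72.1/10) + 10^(69.7/10) + 10^(90.7/10) + 10^(90.1/10) + 10^(85.6/10) = 2.587e+09.
L_total = 10·log₁₀(2.587e+09) = 94.1 dB.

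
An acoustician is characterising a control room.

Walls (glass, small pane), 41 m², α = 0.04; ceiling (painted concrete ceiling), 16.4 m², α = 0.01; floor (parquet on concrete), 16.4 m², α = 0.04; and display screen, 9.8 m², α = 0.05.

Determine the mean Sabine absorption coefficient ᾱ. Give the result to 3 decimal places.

Total surface area S = 83.6 m².
Σ(Sᵢαᵢ) = 41*0.04 + 16.4*0.01 + 16.4*0.04 + 9.8*0.05 = 2.950.
ᾱ = A/S = 0.035.

0.035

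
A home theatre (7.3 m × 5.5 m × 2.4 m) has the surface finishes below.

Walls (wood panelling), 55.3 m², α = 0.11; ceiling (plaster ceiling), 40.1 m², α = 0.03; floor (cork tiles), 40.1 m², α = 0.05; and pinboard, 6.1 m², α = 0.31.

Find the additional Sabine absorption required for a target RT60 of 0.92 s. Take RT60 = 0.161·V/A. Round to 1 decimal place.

5.7 sabins

Total absorption A₁ = 55.3*0.11 + 40.1*0.03 + 40.1*0.05 + 6.1*0.31
  = 6.083 + 1.203 + 2.005 + 1.891 = 11.182 m² sabins.
Target A₂ = 0.161·96.36/0.92 = 16.863 sabins (V = 96.36 m³).
Additional absorption ΔA = 16.863 − 11.182 = 5.7 sabins.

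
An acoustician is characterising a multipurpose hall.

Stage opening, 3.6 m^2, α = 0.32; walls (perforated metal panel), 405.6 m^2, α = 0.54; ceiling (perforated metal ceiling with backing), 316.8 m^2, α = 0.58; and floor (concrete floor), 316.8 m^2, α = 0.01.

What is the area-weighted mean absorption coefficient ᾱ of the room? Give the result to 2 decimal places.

0.39

Total surface area S = 1042.8 m^2.
A = 3.6*0.32 + 405.6*0.54 + 316.8*0.58 + 316.8*0.01 = 407.088 sabins.
ᾱ = 407.088 / 1042.8 = 0.39.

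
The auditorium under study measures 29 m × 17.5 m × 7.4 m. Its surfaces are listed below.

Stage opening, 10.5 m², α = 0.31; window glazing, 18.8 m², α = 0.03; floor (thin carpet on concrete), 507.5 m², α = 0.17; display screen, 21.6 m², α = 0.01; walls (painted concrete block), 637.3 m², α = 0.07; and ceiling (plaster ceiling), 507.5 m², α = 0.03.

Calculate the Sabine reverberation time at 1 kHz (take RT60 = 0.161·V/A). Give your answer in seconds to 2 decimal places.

Equivalent absorption area: A = 10.5×0.31 + 18.8×0.03 + 507.5×0.17 + 21.6×0.01 + 637.3×0.07 + 507.5×0.03 = 150.146 m².
Volume V = 29 × 17.5 × 7.4 = 3755.5 m³.
T = 0.161 V/A = 0.161·3755.5/150.146 = 4.03 s.

4.03 s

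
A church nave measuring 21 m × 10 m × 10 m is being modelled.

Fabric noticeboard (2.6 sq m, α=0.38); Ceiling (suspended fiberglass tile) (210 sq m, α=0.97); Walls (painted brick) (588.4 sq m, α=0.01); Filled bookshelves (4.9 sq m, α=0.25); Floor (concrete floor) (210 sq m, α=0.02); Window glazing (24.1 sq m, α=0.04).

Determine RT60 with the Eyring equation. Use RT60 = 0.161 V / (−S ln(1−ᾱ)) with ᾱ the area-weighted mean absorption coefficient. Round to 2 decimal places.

1.39 sec

S = Σ Sᵢ = 1040.0 sq m.
Absorption A = 2.6×0.38 + 210×0.97 + 588.4×0.01 + 4.9×0.25 + 210×0.02 + 24.1×0.04 = 216.961 sabins.
Mean coefficient ᾱ = A/S = 0.2086.
−S·ln(1−ᾱ) = −1040.0 × ln(1 − 0.2086) = 243.310.
V = 21 × 10 × 10 = 2100 m³.
RT60 = 0.161 × 2100 / 243.310 = 1.39 s.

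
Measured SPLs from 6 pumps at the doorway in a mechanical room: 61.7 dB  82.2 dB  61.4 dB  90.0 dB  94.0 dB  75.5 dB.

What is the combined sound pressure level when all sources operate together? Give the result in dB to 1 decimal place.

95.7 dB

Sum in the linear (power) domain: Σ 10^(Lᵢ/10) = 10^(61.7/10) + 10^(82.2/10) + 10^(61.4/10) + 10^(90.0/10) + 10^(94.0/10) + 10^(75.5/10) = 3.716e+09.
L_total = 10·log₁₀(3.716e+09) = 95.7 dB.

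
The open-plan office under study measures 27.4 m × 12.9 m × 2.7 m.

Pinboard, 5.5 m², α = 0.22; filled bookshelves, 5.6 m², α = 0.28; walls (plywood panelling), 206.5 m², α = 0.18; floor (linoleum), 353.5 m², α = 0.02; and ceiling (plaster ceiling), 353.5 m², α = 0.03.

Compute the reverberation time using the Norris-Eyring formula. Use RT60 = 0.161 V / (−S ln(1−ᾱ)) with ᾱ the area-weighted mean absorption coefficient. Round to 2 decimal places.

S = Σ Sᵢ = 924.6 m².
Absorption A = 5.5×0.22 + 5.6×0.28 + 206.5×0.18 + 353.5×0.02 + 353.5×0.03 = 57.623 sabins.
ᾱ = 57.623 / 924.6 = 0.0623.
Eyring denominator: −S ln(1−ᾱ) = 59.475.
V = 27.4 × 12.9 × 2.7 = 954.342 m³.
RT60 = 0.161 × 954.342 / 59.475 = 2.58 s.

2.58 sec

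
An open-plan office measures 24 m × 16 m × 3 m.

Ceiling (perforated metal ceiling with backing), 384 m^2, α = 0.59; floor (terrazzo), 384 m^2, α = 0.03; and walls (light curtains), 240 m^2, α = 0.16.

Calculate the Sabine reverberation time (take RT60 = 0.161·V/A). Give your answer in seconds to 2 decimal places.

Summing Sᵢαᵢ: 226.560 + 11.520 + 38.400 → A = 276.480 sabins.
Room volume: 1152 m³.
T = 0.161 V/A = 0.161·1152/276.480 = 0.67 s.

0.67 seconds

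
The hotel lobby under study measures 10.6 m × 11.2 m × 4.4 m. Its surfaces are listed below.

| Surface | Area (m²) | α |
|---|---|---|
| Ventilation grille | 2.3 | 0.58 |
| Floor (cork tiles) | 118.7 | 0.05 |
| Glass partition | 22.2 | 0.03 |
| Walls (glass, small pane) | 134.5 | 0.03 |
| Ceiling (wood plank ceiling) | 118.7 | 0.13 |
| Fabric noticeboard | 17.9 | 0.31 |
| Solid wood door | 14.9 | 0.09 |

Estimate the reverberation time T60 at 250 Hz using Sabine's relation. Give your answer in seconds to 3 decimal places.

Equivalent absorption area: A = 2.3·0.58 + 118.7·0.05 + 22.2·0.03 + 134.5·0.03 + 118.7·0.13 + 17.9·0.31 + 14.9·0.09 = 34.291 m².
V = 10.6·11.2·4.4 = 522.368 m³.
Sabine: RT60 = 0.161 × 522.368 / 34.291 = 2.453 s.

2.453 seconds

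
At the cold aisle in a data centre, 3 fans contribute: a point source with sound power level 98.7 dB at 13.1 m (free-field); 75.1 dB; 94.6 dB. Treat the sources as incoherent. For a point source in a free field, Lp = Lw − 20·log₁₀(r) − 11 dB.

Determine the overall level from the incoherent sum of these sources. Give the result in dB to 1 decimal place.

94.7 dB

Source at 13.1 m: Lp = 98.7 − 20·log₁₀(13.1) − 11 = 65.4 dB.
Converting to relative power and adding: 10^(65.4/10) + 10^(75.1/10) + 10^(94.6/10) = 2.92e+09.
Combined level = 10 log₁₀(2.92e+09) = 94.7 dB.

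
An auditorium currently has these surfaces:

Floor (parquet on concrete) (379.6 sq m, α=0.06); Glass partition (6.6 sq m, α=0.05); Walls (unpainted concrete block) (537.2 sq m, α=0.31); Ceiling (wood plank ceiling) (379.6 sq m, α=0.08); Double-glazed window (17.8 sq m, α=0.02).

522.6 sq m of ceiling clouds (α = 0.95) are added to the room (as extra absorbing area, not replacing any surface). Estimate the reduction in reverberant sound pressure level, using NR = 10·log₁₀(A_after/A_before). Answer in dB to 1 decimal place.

5.1 dB

Equivalent absorption area: A_before = 379.6·0.06 + 6.6·0.05 + 537.2·0.31 + 379.6·0.08 + 17.8·0.02 = 220.362 sq m.
Added absorption = 522.6 × 0.95 = 496.470 sabins.
New total A_after = 716.832 sabins.
Reduction = 10 log₁₀(A_after/A_before) = 10 log₁₀(3.2530) = 5.1 dB.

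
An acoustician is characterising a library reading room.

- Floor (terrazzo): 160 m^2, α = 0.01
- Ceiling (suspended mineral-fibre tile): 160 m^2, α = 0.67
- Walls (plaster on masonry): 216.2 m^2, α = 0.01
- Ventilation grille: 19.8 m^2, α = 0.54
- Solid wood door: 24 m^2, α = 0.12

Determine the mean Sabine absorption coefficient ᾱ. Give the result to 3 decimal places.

0.215

Total surface area S = 580.0 m^2.
Σ(Sᵢαᵢ) = 160×0.01 + 160×0.67 + 216.2×0.01 + 19.8×0.54 + 24×0.12 = 124.534.
ᾱ = A/S = 0.215.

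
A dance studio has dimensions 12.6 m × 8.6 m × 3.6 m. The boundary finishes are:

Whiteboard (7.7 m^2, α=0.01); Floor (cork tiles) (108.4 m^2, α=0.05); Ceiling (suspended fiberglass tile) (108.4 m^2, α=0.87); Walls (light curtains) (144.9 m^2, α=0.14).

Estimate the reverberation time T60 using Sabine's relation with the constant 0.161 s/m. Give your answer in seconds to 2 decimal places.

0.52 seconds

A = Σ Sᵢαᵢ = 7.7·0.01 + 108.4·0.05 + 108.4·0.87 + 144.9·0.14 = 120.091 sabins.
Room volume: 390.096 m³.
RT60 = 0.161 · V / A = 0.161 × 390.096 / 120.091 = 0.52 s.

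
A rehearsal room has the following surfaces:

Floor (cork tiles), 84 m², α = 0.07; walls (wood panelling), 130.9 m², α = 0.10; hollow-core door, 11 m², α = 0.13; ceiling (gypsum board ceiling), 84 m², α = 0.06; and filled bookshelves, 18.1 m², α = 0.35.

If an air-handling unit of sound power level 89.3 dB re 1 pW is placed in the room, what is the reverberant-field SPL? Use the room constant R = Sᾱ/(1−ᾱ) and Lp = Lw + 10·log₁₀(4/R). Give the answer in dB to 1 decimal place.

79.9 dB

A = 31.775 sabins; S = 328.0 m².
ᾱ = 31.775/328.0 = 0.0969; R = Sᾱ/(1−ᾱ) = 31.775/(1−0.0969) = 35.184 m².
Lp = 89.3 + 10·log₁₀(4/35.184) = 89.3 + (-9.44) = 79.9 dB.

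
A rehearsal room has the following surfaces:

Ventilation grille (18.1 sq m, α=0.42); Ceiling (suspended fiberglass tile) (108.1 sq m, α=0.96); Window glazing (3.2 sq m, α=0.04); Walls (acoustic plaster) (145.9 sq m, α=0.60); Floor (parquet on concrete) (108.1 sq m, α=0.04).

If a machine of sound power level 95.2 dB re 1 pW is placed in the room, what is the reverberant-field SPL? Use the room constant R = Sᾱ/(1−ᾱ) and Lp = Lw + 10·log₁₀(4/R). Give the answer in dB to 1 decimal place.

A = 203.370 sabins; S = 383.4 sq m.
ᾱ = 203.370/383.4 = 0.5304; R = Sᾱ/(1−ᾱ) = 203.370/(1−0.5304) = 433.071 sq m.
Lp = 95.2 + 10·log₁₀(4/433.071) = 95.2 + (-20.34) = 74.9 dB.

74.9 dB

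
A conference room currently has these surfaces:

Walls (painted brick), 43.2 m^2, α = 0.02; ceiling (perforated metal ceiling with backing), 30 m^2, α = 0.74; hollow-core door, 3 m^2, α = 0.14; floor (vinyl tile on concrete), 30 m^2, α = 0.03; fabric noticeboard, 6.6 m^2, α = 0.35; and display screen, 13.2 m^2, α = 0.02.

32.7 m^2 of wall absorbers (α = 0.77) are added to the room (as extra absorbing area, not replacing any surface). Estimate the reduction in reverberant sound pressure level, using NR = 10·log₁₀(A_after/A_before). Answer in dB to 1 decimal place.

A_before = Σ Sᵢαᵢ = 43.2*0.02 + 30*0.74 + 3*0.14 + 30*0.03 + 6.6*0.35 + 13.2*0.02 = 26.958 sabins.
Added absorption = 32.7 × 0.77 = 25.179 sabins.
New total A_after = 52.137 sabins.
Reduction = 10 log₁₀(A_after/A_before) = 10 log₁₀(1.9340) = 2.9 dB.

2.9 dB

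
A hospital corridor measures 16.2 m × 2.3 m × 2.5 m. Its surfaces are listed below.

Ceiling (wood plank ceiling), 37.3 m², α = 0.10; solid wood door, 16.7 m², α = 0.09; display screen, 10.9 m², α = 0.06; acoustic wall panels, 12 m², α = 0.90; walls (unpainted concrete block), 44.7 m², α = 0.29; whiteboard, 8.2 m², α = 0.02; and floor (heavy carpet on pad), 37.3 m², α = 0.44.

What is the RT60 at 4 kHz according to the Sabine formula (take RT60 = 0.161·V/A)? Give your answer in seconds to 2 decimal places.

0.32 sec

Summing Sᵢαᵢ: 3.730 + 1.503 + 0.654 + 10.800 + 12.963 + 0.164 + 16.412 → A = 46.226 sabins.
V = 16.2·2.3·2.5 = 93.15 m³.
Sabine: RT60 = 0.161 × 93.15 / 46.226 = 0.32 s.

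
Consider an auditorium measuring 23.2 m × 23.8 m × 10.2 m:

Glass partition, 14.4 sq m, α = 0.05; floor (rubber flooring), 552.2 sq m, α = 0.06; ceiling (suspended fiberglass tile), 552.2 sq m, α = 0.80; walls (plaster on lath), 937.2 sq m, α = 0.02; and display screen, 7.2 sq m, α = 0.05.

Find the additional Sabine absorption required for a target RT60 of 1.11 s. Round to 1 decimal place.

322.2 sabins

Total absorption A₁ = 14.4·0.05 + 552.2·0.06 + 552.2·0.80 + 937.2·0.02 + 7.2·0.05
  = 0.720 + 33.132 + 441.760 + 18.744 + 0.360 = 494.716 sq m sabins.
For T = 1.11 s, need A₂ = 0.161·V/T = 0.161·5632.032/1.11 = 816.898 sabins.
Shortfall: 816.898 − 494.716 = 322.2 sabins.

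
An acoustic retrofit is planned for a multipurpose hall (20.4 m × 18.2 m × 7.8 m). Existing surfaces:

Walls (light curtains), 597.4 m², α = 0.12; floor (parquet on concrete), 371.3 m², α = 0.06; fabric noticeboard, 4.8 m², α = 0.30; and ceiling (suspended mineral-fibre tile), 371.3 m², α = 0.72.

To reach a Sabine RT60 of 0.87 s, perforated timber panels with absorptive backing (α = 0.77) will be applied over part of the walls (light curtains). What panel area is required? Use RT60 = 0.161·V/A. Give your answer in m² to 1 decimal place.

266.4

Equivalent absorption area: A₁ = 597.4*0.12 + 371.3*0.06 + 4.8*0.30 + 371.3*0.72 = 362.742 m².
V = 2895.984 m³. Target absorption A₂ = 0.161 × 2895.984 / 0.87 = 535.923 sabins.
ΔA needed = 535.923 − 362.742 = 173.181 sabins.
Net gain per m²: Δα = 0.77 − 0.12 = 0.65.
Area = ΔA/Δα = 173.181/0.65 = 266.4 m².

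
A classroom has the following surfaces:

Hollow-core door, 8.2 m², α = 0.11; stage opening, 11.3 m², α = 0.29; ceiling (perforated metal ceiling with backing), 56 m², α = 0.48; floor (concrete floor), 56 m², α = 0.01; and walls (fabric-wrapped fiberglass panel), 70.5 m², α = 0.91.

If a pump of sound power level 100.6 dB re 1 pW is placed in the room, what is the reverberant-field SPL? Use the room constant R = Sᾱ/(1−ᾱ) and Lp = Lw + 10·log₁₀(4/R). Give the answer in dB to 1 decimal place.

84.0 dB

Σ(Sᵢαᵢ) = 8.2·0.11 + 11.3·0.29 + 56·0.48 + 56·0.01 + 70.5·0.91 = 95.774; total area S = 202.0 m².
ᾱ = 95.774/202.0 = 0.4741; R = Sᾱ/(1−ᾱ) = 95.774/(1−0.4741) = 182.114 m².
Lp = 100.6 + 10·log₁₀(4/182.114) = 100.6 + (-16.58) = 84.0 dB.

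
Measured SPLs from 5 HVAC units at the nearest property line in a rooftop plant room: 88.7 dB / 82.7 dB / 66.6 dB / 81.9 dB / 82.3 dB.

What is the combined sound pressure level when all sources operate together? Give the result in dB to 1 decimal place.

91.0 dB

Sum in the linear (power) domain: Σ 10^(Lᵢ/10) = 10^(88.7/10) + 10^(82.7/10) + 10^(66.6/10) + 10^(81.9/10) + 10^(82.3/10) = 1.257e+09.
Back to dB: 10·log₁₀ Σ = 91.0 dB.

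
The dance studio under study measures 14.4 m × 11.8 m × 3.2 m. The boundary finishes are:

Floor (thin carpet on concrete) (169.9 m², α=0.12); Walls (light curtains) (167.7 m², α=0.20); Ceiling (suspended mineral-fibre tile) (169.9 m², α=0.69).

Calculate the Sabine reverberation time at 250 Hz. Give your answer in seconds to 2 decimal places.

0.51 s

Equivalent absorption area: A = 169.9*0.12 + 167.7*0.20 + 169.9*0.69 = 171.159 m².
V = 14.4·11.8·3.2 = 543.744 m³.
Sabine: RT60 = 0.161 × 543.744 / 171.159 = 0.51 s.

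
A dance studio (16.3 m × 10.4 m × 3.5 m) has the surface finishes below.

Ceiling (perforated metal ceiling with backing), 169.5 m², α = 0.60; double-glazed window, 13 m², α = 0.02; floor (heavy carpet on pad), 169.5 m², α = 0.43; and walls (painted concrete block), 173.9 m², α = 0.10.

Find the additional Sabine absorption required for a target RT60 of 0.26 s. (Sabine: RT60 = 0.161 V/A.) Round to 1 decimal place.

175.2 sabins

Equivalent absorption area: A₁ = 169.5×0.60 + 13×0.02 + 169.5×0.43 + 173.9×0.10 = 192.235 m².
Target A₂ = 0.161·593.32/0.26 = 367.402 sabins (V = 593.32 m³).
Shortfall: 367.402 − 192.235 = 175.2 sabins.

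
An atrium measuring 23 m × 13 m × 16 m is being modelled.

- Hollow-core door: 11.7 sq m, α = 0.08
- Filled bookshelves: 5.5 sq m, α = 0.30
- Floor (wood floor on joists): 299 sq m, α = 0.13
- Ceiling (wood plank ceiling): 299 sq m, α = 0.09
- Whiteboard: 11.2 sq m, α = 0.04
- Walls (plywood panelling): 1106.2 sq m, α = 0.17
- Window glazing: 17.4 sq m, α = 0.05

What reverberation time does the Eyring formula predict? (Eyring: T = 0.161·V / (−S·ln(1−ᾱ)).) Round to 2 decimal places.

2.76 sec

S = Σ Sᵢ = 1750.0 sq m.
Absorption A = 11.7×0.08 + 5.5×0.30 + 299×0.13 + 299×0.09 + 11.2×0.04 + 1106.2×0.17 + 17.4×0.05 = 257.738 sabins.
Mean coefficient ᾱ = A/S = 0.1473.
Eyring denominator: −S ln(1−ᾱ) = 278.858.
V = 23 × 13 × 16 = 4784 m³.
T = 0.161·V/[−S·ln(1−ᾱ)] = 0.161·4784/278.858 = 2.76 s.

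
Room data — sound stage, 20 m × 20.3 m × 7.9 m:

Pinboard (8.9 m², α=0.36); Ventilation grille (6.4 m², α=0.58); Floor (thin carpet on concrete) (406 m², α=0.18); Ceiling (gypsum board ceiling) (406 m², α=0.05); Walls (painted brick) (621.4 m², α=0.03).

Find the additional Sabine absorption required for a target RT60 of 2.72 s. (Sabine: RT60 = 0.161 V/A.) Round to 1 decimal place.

Total absorption A₁ = 8.9*0.36 + 6.4*0.58 + 406*0.18 + 406*0.05 + 621.4*0.03
  = 3.204 + 3.712 + 73.080 + 20.300 + 18.642 = 118.938 m² sabins.
Target A₂ = 0.161·3207.4/2.72 = 189.850 sabins (V = 3207.4 m³).
Additional absorption ΔA = 189.850 − 118.938 = 70.9 sabins.

70.9 sabins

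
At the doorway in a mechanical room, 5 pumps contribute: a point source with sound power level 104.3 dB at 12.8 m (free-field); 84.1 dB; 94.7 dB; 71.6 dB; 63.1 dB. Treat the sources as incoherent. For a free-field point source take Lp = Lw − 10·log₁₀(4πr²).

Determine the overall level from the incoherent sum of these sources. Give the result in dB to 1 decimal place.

95.1 dB

Source at 12.8 m: Lp = 104.3 − 10·log₁₀(4π·12.8²) = 104.3 − 10·log₁₀(2058.874) = 71.2 dB.
Sum in the linear (power) domain: Σ 10^(Lᵢ/10) = 10^(71.2/10) + 10^(84.1/10) + 10^(94.7/10) + 10^(71.6/10) + 10^(63.1/10) = 3.238e+09.
L_total = 10·log₁₀(3.238e+09) = 95.1 dB.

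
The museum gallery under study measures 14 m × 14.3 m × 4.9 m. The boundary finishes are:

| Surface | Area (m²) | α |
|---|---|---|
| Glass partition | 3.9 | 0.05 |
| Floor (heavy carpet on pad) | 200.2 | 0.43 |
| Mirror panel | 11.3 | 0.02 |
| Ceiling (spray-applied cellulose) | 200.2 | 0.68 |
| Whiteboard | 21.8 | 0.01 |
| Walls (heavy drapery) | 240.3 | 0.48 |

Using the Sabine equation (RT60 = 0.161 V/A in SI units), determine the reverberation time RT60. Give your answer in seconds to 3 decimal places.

Summing Sᵢαᵢ: 0.195 + 86.086 + 0.226 + 136.136 + 0.218 + 115.344 → A = 338.205 sabins.
V = 14·14.3·4.9 = 980.98 m³.
Sabine: RT60 = 0.161 × 980.98 / 338.205 = 0.467 s.

0.467 sec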